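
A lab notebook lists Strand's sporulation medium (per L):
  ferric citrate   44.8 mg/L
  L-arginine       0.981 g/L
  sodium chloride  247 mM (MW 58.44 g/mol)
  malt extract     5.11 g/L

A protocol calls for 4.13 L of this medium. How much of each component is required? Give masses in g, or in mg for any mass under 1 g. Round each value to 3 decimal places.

Scale factor relative to 1 L: 4.13.
ferric citrate: 44.8 mg/L × 4.13 L = 185.024 mg
L-arginine: 0.981 g/L × 4.13 L = 4.052 g
sodium chloride: 247 mmol/L × 58.44 g/mol × 4.13 L ÷ 1000 = 59.615 g
malt extract: 5.11 g/L × 4.13 L = 21.104 g

ferric citrate 185.024 mg; L-arginine 4.052 g; sodium chloride 59.615 g; malt extract 21.104 g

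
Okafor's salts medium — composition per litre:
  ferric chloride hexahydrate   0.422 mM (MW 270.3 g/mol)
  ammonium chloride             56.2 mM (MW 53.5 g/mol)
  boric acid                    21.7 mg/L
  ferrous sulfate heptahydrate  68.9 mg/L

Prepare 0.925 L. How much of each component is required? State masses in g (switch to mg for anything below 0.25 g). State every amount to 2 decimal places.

ferric chloride hexahydrate 105.51 mg; ammonium chloride 2.78 g; boric acid 20.07 mg; ferrous sulfate heptahydrate 63.73 mg

Scale factor relative to 1 L: 0.925.
ferric chloride hexahydrate: 0.422 mmol/L × 270.3 mg/mmol × 0.925 L = 105.51 mg
ammonium chloride: 56.2 mmol/L × 53.5 g/mol × 0.925 L ÷ 1000 = 2.78 g
boric acid: 21.7 mg/L × 0.925 L = 20.07 mg
ferrous sulfate heptahydrate: 68.9 mg/L × 0.925 L = 63.73 mg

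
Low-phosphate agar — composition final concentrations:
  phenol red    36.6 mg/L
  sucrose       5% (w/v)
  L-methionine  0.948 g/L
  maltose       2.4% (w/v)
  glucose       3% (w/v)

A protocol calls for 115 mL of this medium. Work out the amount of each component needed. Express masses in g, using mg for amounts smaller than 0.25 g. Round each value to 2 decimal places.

Scale factor relative to 1 L: 0.115.
phenol red: 36.6 mg/L × 0.115 L = 4.21 mg
sucrose: 5% w/v = 50 g/L → 50 × 0.115 L = 5.75 g
L-methionine: 0.948 g/L × 0.115 L = 0.10902 g = 109.02 mg
maltose: 2.4 g per 100 mL × 115 mL ÷ 100 = 2.76 g
glucose: 3% w/v = 30 g/L → 30 × 0.115 L = 3.45 g

phenol red 4.21 mg; sucrose 5.75 g; L-methionine 109.02 mg; maltose 2.76 g; glucose 3.45 g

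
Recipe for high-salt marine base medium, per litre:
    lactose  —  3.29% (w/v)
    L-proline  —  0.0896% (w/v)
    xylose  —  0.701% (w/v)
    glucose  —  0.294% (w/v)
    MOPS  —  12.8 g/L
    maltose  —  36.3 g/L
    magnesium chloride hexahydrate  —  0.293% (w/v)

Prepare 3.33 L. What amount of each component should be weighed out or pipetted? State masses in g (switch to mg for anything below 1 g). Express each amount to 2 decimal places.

Scale factor relative to 1 L: 3.33.
lactose: 3.29 g per 100 mL × 3330 mL ÷ 100 = 109.56 g
L-proline: 0.0896% w/v = 0.896 g/L → 0.896 × 3.33 L = 2.98 g
xylose: 0.701 g per 100 mL × 3330 mL ÷ 100 = 23.34 g
glucose: 0.294 g per 100 mL × 3330 mL ÷ 100 = 9.79 g
MOPS: 12.8 g/L × 3.33 L = 42.62 g
maltose: 36.3 g/L × 3.33 L = 120.88 g
magnesium chloride hexahydrate: 0.293 g per 100 mL × 3330 mL ÷ 100 = 9.76 g

lactose 109.56 g; L-proline 2.98 g; xylose 23.34 g; glucose 9.79 g; MOPS 42.62 g; maltose 120.88 g; magnesium chloride hexahydrate 9.76 g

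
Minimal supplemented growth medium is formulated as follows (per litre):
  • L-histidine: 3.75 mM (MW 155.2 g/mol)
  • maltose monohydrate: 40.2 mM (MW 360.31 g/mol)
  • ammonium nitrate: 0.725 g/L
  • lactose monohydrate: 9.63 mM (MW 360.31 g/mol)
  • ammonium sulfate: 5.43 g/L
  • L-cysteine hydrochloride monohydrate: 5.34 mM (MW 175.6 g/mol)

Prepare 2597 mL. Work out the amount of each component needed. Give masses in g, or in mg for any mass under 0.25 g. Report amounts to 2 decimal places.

L-histidine 1.51 g; maltose monohydrate 37.62 g; ammonium nitrate 1.88 g; lactose monohydrate 9.01 g; ammonium sulfate 14.10 g; L-cysteine hydrochloride monohydrate 2.44 g

Scale factor relative to 1 L: 2.597.
L-histidine: 3.75 mmol/L × 155.2 g/mol × 2.597 L ÷ 1000 = 1.51 g
maltose monohydrate: 40.2 mmol/L × 360.31 g/mol × 2.597 L ÷ 1000 = 37.62 g
ammonium nitrate: 0.725 g/L × 2.597 L = 1.88 g
lactose monohydrate: 9.63 mmol/L × 360.31 g/mol × 2.597 L ÷ 1000 = 9.01 g
ammonium sulfate: 5.43 g/L × 2.597 L = 14.10 g
L-cysteine hydrochloride monohydrate: 5.34 mmol/L × 175.6 g/mol × 2.597 L ÷ 1000 = 2.44 g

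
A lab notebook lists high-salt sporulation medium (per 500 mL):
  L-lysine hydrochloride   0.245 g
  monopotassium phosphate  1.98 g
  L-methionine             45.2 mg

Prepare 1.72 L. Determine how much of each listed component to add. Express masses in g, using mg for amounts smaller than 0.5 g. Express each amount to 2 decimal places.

Ratio of target to recipe volume: 1720 / 500 = 3.44.
L-lysine hydrochloride: 0.245 g × (1720 mL / 500 mL) = 0.84 g
monopotassium phosphate: 1.98 g × (1720 mL / 500 mL) = 6.81 g
L-methionine: 45.2 mg × (1720 mL / 500 mL) = 155.49 mg

L-lysine hydrochloride 0.84 g; monopotassium phosphate 6.81 g; L-methionine 155.49 mg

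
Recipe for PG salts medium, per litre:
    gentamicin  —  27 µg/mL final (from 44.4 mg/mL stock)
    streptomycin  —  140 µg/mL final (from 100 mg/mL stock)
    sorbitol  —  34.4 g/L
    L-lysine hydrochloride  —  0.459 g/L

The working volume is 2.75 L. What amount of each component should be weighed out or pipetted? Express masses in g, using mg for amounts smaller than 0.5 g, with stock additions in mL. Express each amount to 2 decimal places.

gentamicin 1.67 mL; streptomycin 3.85 mL; sorbitol 94.60 g; L-lysine hydrochloride 1.26 g

Scale factor relative to 1 L: 2.75.
gentamicin: C1V1 = C2V2 → 27 µg/mL × 2750 mL ÷ 44400 µg/mL = 1.67 mL
streptomycin: V = C2·V2/C1 = 140 µg/mL × 2750 mL ÷ 100000 µg/mL = 3.85 mL
sorbitol: 34.4 g/L × 2.75 L = 94.60 g
L-lysine hydrochloride: 0.459 g/L × 2.75 L = 1.26 g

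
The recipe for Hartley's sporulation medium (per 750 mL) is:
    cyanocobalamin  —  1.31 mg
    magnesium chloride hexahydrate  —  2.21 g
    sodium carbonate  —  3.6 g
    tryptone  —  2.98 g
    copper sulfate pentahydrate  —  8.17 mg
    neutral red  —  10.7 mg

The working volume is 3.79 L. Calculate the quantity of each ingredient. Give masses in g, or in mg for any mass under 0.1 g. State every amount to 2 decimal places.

cyanocobalamin 6.62 mg; magnesium chloride hexahydrate 11.17 g; sodium carbonate 18.19 g; tryptone 15.06 g; copper sulfate pentahydrate 41.29 mg; neutral red 54.07 mg

Ratio of target to recipe volume: 3790 / 750 = 5.05333.
cyanocobalamin: 1.31 mg × (3790 mL / 750 mL) = 6.62 mg
magnesium chloride hexahydrate: 2.21 g × (3790 mL / 750 mL) = 11.17 g
sodium carbonate: 3.6 g × (3790 mL / 750 mL) = 18.19 g
tryptone: 2.98 g × (3790 mL / 750 mL) = 15.06 g
copper sulfate pentahydrate: 8.17 mg × (3790 mL / 750 mL) = 41.29 mg
neutral red: 10.7 mg × (3790 mL / 750 mL) = 54.07 mg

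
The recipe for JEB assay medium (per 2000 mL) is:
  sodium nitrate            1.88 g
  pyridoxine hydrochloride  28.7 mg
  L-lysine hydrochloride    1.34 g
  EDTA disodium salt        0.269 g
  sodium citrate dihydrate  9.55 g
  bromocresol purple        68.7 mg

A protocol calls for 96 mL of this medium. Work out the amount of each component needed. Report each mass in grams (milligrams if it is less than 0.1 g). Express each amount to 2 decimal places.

Ratio of target to recipe volume: 96 / 2000 = 0.048.
sodium nitrate: 1.88 g × (96 mL / 2000 mL) = 0.09024 g = 90.24 mg
pyridoxine hydrochloride: 28.7 mg × (96 mL / 2000 mL) = 1.38 mg
L-lysine hydrochloride: 1.34 g × (96 mL / 2000 mL) = 0.06432 g = 64.32 mg
EDTA disodium salt: 0.269 g × (96 mL / 2000 mL) = 0.012912 g = 12.91 mg
sodium citrate dihydrate: 9.55 g × (96 mL / 2000 mL) = 0.46 g
bromocresol purple: 68.7 mg × (96 mL / 2000 mL) = 3.30 mg

sodium nitrate 90.24 mg; pyridoxine hydrochloride 1.38 mg; L-lysine hydrochloride 64.32 mg; EDTA disodium salt 12.91 mg; sodium citrate dihydrate 0.46 g; bromocresol purple 3.30 mg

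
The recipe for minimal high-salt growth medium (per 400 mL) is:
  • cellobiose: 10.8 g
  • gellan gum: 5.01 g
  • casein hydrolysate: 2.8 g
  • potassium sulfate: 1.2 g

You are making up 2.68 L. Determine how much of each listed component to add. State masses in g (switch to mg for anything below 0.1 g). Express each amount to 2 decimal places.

Ratio of target to recipe volume: 2680 / 400 = 6.7.
cellobiose: 10.8 g × (2680 mL / 400 mL) = 72.36 g
gellan gum: 5.01 g × (2680 mL / 400 mL) = 33.57 g
casein hydrolysate: 2.8 g × (2680 mL / 400 mL) = 18.76 g
potassium sulfate: 1.2 g × (2680 mL / 400 mL) = 8.04 g

cellobiose 72.36 g; gellan gum 33.57 g; casein hydrolysate 18.76 g; potassium sulfate 8.04 g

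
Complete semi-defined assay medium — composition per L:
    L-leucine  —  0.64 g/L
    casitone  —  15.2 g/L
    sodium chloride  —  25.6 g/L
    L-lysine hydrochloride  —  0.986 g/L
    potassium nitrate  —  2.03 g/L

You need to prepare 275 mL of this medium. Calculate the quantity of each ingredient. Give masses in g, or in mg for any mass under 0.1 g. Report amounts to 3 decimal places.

Working volume: 275 mL = 0.275 L.
L-leucine: 0.64 g/L × 0.275 L = 0.176 g
casitone: 15.2 g/L × 0.275 L = 4.180 g
sodium chloride: 25.6 g/L × 0.275 L = 7.040 g
L-lysine hydrochloride: 0.986 g/L × 0.275 L = 0.271 g
potassium nitrate: 2.03 g/L × 0.275 L = 0.558 g

L-leucine 0.176 g; casitone 4.180 g; sodium chloride 7.040 g; L-lysine hydrochloride 0.271 g; potassium nitrate 0.558 g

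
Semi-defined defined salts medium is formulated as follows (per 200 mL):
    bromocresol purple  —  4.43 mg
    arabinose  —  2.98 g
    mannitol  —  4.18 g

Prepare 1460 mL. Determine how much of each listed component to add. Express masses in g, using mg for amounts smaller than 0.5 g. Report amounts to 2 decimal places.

Ratio of target to recipe volume: 1460 / 200 = 7.3.
bromocresol purple: 4.43 mg × (1460 mL / 200 mL) = 32.34 mg
arabinose: 2.98 g × (1460 mL / 200 mL) = 21.75 g
mannitol: 4.18 g × (1460 mL / 200 mL) = 30.51 g

bromocresol purple 32.34 mg; arabinose 21.75 g; mannitol 30.51 g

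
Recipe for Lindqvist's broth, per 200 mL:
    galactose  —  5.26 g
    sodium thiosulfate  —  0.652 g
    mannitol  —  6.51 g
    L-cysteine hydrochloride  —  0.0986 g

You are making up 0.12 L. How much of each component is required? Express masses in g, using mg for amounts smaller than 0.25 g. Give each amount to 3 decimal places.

galactose 3.156 g; sodium thiosulfate 0.391 g; mannitol 3.906 g; L-cysteine hydrochloride 59.160 mg

Scale factor = 120 mL / 200 mL = 0.6.
galactose: 5.26 g × (120 mL / 200 mL) = 3.156 g
sodium thiosulfate: 0.652 g × (120 mL / 200 mL) = 0.391 g
mannitol: 6.51 g × (120 mL / 200 mL) = 3.906 g
L-cysteine hydrochloride: 0.0986 g × (120 mL / 200 mL) = 0.05916 g = 59.160 mg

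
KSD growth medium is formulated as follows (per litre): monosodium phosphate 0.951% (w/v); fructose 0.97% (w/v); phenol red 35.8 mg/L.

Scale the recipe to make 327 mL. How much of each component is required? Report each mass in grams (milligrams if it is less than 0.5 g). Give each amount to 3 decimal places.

monosodium phosphate 3.110 g; fructose 3.172 g; phenol red 11.707 mg

Target volume = 327 mL = 0.327 L.
monosodium phosphate: 0.951 g per 100 mL × 327 mL ÷ 100 = 3.110 g
fructose: 0.97% w/v = 9.7 g/L → 9.7 × 0.327 L = 3.172 g
phenol red: 35.8 mg/L × 0.327 L = 11.707 mg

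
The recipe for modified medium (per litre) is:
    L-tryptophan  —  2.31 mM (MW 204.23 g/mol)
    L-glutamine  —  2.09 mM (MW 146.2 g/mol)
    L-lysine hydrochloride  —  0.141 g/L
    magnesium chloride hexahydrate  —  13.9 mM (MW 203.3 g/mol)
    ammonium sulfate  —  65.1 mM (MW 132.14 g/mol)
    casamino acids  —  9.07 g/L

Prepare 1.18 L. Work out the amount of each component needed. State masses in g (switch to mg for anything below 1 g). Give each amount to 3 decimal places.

L-tryptophan 556.690 mg; L-glutamine 360.558 mg; L-lysine hydrochloride 166.380 mg; magnesium chloride hexahydrate 3.335 g; ammonium sulfate 10.151 g; casamino acids 10.703 g

Working volume: 1.18 L.
L-tryptophan: 2.31 mmol/L × 204.23 mg/mmol × 1.18 L = 556.690 mg
L-glutamine: 2.09 mmol/L × 146.2 mg/mmol × 1.18 L = 360.558 mg
L-lysine hydrochloride: 0.141 g/L × 1.18 L = 0.16638 g = 166.380 mg
magnesium chloride hexahydrate: 13.9 mmol/L × 203.3 g/mol × 1.18 L ÷ 1000 = 3.335 g
ammonium sulfate: 65.1 mmol/L × 132.14 g/mol × 1.18 L ÷ 1000 = 10.151 g
casamino acids: 9.07 g/L × 1.18 L = 10.703 g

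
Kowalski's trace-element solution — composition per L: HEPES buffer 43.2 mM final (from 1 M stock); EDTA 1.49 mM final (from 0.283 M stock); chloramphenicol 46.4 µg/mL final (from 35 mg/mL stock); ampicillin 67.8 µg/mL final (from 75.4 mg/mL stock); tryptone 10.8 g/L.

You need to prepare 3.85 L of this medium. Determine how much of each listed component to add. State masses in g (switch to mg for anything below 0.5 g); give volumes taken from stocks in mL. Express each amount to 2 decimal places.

Scale factor relative to 1 L: 3.85.
HEPES buffer: C1V1 = C2V2 → 43.2 mM × 3850 mL ÷ 1000 mM = 166.32 mL
EDTA: C1V1 = C2V2 → 1.49 mM × 3850 mL ÷ 283 mM = 20.27 mL
chloramphenicol: V = C2·V2/C1 = 46.4 µg/mL × 3850 mL ÷ 35000 µg/mL = 5.10 mL
ampicillin: C1V1 = C2V2 → 67.8 µg/mL × 3850 mL ÷ 75400 µg/mL = 3.46 mL
tryptone: 10.8 g/L × 3.85 L = 41.58 g

HEPES buffer 166.32 mL; EDTA 20.27 mL; chloramphenicol 5.10 mL; ampicillin 3.46 mL; tryptone 41.58 g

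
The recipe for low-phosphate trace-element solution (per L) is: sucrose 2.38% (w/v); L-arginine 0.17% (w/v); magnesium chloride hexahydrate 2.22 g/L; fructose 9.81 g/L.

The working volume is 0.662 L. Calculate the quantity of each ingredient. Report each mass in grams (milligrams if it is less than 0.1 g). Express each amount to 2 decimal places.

Scale factor relative to 1 L: 0.662.
sucrose: 2.38 g per 100 mL × 662 mL ÷ 100 = 15.76 g
L-arginine: 0.17 g per 100 mL × 662 mL ÷ 100 = 1.13 g
magnesium chloride hexahydrate: 2.22 g/L × 0.662 L = 1.47 g
fructose: 9.81 g/L × 0.662 L = 6.49 g

sucrose 15.76 g; L-arginine 1.13 g; magnesium chloride hexahydrate 1.47 g; fructose 6.49 g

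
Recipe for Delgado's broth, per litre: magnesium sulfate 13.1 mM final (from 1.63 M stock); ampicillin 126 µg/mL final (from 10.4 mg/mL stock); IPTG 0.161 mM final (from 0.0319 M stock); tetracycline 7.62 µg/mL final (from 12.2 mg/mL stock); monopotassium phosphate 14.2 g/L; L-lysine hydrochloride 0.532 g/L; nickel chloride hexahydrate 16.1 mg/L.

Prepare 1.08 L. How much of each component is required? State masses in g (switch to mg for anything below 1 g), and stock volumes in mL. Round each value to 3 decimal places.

magnesium sulfate 8.680 mL; ampicillin 13.085 mL; IPTG 5.451 mL; tetracycline 0.675 mL; monopotassium phosphate 15.336 g; L-lysine hydrochloride 574.560 mg; nickel chloride hexahydrate 17.388 mg

Scale factor relative to 1 L: 1.08.
magnesium sulfate: V = C2·V2/C1 = 13.1 mM × 1080 mL ÷ 1630 mM = 8.680 mL
ampicillin: dilute stock: 126 µg/mL × 1080 mL ÷ 10400 µg/mL = 13.085 mL
IPTG: V = C2·V2/C1 = 0.161 mM × 1080 mL ÷ 31.9 mM = 5.451 mL
tetracycline: C1V1 = C2V2 → 7.62 µg/mL × 1080 mL ÷ 12200 µg/mL = 0.675 mL
monopotassium phosphate: 14.2 g/L × 1.08 L = 15.336 g
L-lysine hydrochloride: 0.532 g/L × 1.08 L = 0.57456 g = 574.560 mg
nickel chloride hexahydrate: 16.1 mg/L × 1.08 L = 17.388 mg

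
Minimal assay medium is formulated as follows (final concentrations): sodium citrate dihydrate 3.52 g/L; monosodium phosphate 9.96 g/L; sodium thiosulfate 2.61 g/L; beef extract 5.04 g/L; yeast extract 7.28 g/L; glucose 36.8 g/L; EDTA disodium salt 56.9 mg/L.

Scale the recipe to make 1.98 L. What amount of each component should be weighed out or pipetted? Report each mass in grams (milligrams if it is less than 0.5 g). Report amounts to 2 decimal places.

Working volume: 1.98 L.
sodium citrate dihydrate: 3.52 g/L × 1.98 L = 6.97 g
monosodium phosphate: 9.96 g/L × 1.98 L = 19.72 g
sodium thiosulfate: 2.61 g/L × 1.98 L = 5.17 g
beef extract: 5.04 g/L × 1.98 L = 9.98 g
yeast extract: 7.28 g/L × 1.98 L = 14.41 g
glucose: 36.8 g/L × 1.98 L = 72.86 g
EDTA disodium salt: 56.9 mg/L × 1.98 L = 112.66 mg

sodium citrate dihydrate 6.97 g; monosodium phosphate 19.72 g; sodium thiosulfate 5.17 g; beef extract 9.98 g; yeast extract 14.41 g; glucose 72.86 g; EDTA disodium salt 112.66 mg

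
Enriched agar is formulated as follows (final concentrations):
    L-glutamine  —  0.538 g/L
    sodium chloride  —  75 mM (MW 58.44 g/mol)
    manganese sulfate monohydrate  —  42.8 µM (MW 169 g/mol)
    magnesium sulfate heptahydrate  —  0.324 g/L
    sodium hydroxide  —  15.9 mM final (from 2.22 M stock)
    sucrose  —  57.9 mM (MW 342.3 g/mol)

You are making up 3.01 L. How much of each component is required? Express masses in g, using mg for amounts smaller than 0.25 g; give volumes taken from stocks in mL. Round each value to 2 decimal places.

Working volume: 3.01 L.
L-glutamine: 0.538 g/L × 3.01 L = 1.62 g
sodium chloride: 75 mmol/L × 58.44 g/mol × 3.01 L ÷ 1000 = 13.19 g
manganese sulfate monohydrate: 42.8 µmol/L × 169 g/mol × 3.01 L ÷ 1000 = 21.77 mg
magnesium sulfate heptahydrate: 0.324 g/L × 3.01 L = 0.98 g
sodium hydroxide: V = C2·V2/C1 = 15.9 mM × 3010 mL ÷ 2220 mM = 21.56 mL
sucrose: 57.9 mmol/L × 342.3 g/mol × 3.01 L ÷ 1000 = 59.66 g

L-glutamine 1.62 g; sodium chloride 13.19 g; manganese sulfate monohydrate 21.77 mg; magnesium sulfate heptahydrate 0.98 g; sodium hydroxide 21.56 mL; sucrose 59.66 g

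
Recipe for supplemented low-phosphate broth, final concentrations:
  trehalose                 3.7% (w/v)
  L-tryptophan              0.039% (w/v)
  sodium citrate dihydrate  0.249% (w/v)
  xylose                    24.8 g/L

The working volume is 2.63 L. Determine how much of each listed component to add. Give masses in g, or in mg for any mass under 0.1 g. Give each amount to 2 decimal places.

trehalose 97.31 g; L-tryptophan 1.03 g; sodium citrate dihydrate 6.55 g; xylose 65.22 g

Working volume: 2.63 L.
trehalose: 3.7 g per 100 mL × 2630 mL ÷ 100 = 97.31 g
L-tryptophan: 0.039% w/v = 0.39 g/L → 0.39 × 2.63 L = 1.03 g
sodium citrate dihydrate: 0.249% w/v = 2.49 g/L → 2.49 × 2.63 L = 6.55 g
xylose: 24.8 g/L × 2.63 L = 65.22 g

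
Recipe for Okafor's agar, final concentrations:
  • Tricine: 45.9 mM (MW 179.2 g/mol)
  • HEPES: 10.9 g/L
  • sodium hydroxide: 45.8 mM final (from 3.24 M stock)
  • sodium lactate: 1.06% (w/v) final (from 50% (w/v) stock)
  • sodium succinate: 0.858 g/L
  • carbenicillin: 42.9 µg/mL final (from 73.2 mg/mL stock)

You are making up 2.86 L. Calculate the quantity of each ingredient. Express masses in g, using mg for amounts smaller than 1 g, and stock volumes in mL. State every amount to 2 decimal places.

Tricine 23.52 g; HEPES 31.17 g; sodium hydroxide 40.43 mL; sodium lactate 60.63 mL; sodium succinate 2.45 g; carbenicillin 1.68 mL

Scale factor relative to 1 L: 2.86.
Tricine: 45.9 mmol/L × 179.2 g/mol × 2.86 L ÷ 1000 = 23.52 g
HEPES: 10.9 g/L × 2.86 L = 31.17 g
sodium hydroxide: V = C2·V2/C1 = 45.8 mM × 2860 mL ÷ 3240 mM = 40.43 mL
sodium lactate: V = C2·V2/C1 = 1.06% ÷ 50% × 2860 mL = 60.63 mL
sodium succinate: 0.858 g/L × 2.86 L = 2.45 g
carbenicillin: V = C2·V2/C1 = 42.9 µg/mL × 2860 mL ÷ 73200 µg/mL = 1.68 mL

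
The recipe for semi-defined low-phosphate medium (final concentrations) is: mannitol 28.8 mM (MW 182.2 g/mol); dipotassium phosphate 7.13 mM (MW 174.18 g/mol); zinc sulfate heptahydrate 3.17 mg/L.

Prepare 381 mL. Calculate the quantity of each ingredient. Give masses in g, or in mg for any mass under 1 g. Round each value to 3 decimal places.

Working volume: 381 mL = 0.381 L.
mannitol: 28.8 mmol/L × 182.2 g/mol × 0.381 L ÷ 1000 = 1.999 g
dipotassium phosphate: 7.13 mmol/L × 174.18 mg/mmol × 0.381 L = 473.165 mg
zinc sulfate heptahydrate: 3.17 mg/L × 0.381 L = 1.208 mg

mannitol 1.999 g; dipotassium phosphate 473.165 mg; zinc sulfate heptahydrate 1.208 mg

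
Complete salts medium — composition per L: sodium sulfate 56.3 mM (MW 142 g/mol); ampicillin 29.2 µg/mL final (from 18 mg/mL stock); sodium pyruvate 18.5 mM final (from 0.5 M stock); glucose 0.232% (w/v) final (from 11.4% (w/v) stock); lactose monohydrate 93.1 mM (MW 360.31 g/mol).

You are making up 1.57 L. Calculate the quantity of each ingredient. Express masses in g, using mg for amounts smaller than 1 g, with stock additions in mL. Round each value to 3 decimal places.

sodium sulfate 12.552 g; ampicillin 2.547 mL; sodium pyruvate 58.090 mL; glucose 31.951 mL; lactose monohydrate 52.665 g

Scale factor relative to 1 L: 1.57.
sodium sulfate: 56.3 mmol/L × 142 g/mol × 1.57 L ÷ 1000 = 12.552 g
ampicillin: dilute stock: 29.2 µg/mL × 1570 mL ÷ 18000 µg/mL = 2.547 mL
sodium pyruvate: dilute stock: 18.5 mM × 1570 mL ÷ 500 mM = 58.090 mL
glucose: C1V1 = C2V2 → 0.232% ÷ 11.4% × 1570 mL = 31.951 mL
lactose monohydrate: 93.1 mmol/L × 360.31 g/mol × 1.57 L ÷ 1000 = 52.665 g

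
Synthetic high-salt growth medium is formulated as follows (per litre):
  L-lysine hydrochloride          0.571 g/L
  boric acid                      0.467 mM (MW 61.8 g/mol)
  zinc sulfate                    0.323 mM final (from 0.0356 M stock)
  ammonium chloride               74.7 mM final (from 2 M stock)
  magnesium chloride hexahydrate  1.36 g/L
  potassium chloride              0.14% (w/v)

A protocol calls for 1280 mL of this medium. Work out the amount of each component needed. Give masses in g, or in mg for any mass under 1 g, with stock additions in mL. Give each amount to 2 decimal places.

L-lysine hydrochloride 730.88 mg; boric acid 36.94 mg; zinc sulfate 11.61 mL; ammonium chloride 47.81 mL; magnesium chloride hexahydrate 1.74 g; potassium chloride 1.79 g

Working volume: 1280 mL = 1.28 L.
L-lysine hydrochloride: 0.571 g/L × 1.28 L = 0.73088 g = 730.88 mg
boric acid: 0.467 mmol/L × 61.8 mg/mmol × 1.28 L = 36.94 mg
zinc sulfate: C1V1 = C2V2 → 0.323 mM × 1280 mL ÷ 35.6 mM = 11.61 mL
ammonium chloride: dilute stock: 74.7 mM × 1280 mL ÷ 2000 mM = 47.81 mL
magnesium chloride hexahydrate: 1.36 g/L × 1.28 L = 1.74 g
potassium chloride: 0.14% w/v = 1.4 g/L → 1.4 × 1.28 L = 1.79 g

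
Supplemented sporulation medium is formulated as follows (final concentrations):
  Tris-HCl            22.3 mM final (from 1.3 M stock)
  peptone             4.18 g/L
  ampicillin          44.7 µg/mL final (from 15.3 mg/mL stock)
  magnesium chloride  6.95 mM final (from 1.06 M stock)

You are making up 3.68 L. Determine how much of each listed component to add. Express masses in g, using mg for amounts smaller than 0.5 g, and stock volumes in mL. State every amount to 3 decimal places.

Tris-HCl 63.126 mL; peptone 15.382 g; ampicillin 10.751 mL; magnesium chloride 24.128 mL

Scale factor relative to 1 L: 3.68.
Tris-HCl: C1V1 = C2V2 → 22.3 mM × 3680 mL ÷ 1300 mM = 63.126 mL
peptone: 4.18 g/L × 3.68 L = 15.382 g
ampicillin: dilute stock: 44.7 µg/mL × 3680 mL ÷ 15300 µg/mL = 10.751 mL
magnesium chloride: C1V1 = C2V2 → 6.95 mM × 3680 mL ÷ 1060 mM = 24.128 mL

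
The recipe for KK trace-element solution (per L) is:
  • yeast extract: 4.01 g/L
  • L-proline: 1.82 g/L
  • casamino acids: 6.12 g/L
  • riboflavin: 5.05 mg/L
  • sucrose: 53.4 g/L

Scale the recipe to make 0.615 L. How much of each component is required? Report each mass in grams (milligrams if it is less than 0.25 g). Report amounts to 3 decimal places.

yeast extract 2.466 g; L-proline 1.119 g; casamino acids 3.764 g; riboflavin 3.106 mg; sucrose 32.841 g

Working volume: 0.615 L.
yeast extract: 4.01 g/L × 0.615 L = 2.466 g
L-proline: 1.82 g/L × 0.615 L = 1.119 g
casamino acids: 6.12 g/L × 0.615 L = 3.764 g
riboflavin: 5.05 mg/L × 0.615 L = 3.106 mg
sucrose: 53.4 g/L × 0.615 L = 32.841 g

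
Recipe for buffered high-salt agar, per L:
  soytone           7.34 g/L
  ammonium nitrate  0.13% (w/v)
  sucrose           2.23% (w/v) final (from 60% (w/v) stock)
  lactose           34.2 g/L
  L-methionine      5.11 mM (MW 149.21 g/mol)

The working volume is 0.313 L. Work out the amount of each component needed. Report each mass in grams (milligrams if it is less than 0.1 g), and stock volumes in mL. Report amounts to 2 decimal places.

Working volume: 0.313 L.
soytone: 7.34 g/L × 0.313 L = 2.30 g
ammonium nitrate: 0.13% w/v = 1.3 g/L → 1.3 × 0.313 L = 0.41 g
sucrose: dilute stock: 2.23% ÷ 60% × 313 mL = 11.63 mL
lactose: 34.2 g/L × 0.313 L = 10.70 g
L-methionine: 5.11 mmol/L × 149.21 g/mol × 0.313 L ÷ 1000 = 0.24 g

soytone 2.30 g; ammonium nitrate 0.41 g; sucrose 11.63 mL; lactose 10.70 g; L-methionine 0.24 g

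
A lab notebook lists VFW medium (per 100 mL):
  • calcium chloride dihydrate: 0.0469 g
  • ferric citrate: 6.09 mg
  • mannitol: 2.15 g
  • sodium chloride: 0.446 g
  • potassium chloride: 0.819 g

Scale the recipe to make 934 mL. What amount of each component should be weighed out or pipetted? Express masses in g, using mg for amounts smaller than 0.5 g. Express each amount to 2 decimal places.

calcium chloride dihydrate 438.05 mg; ferric citrate 56.88 mg; mannitol 20.08 g; sodium chloride 4.17 g; potassium chloride 7.65 g

Scale factor = 934 mL / 100 mL = 9.34.
calcium chloride dihydrate: 0.0469 g × (934 mL / 100 mL) = 0.438046 g = 438.05 mg
ferric citrate: 6.09 mg × (934 mL / 100 mL) = 56.88 mg
mannitol: 2.15 g × (934 mL / 100 mL) = 20.08 g
sodium chloride: 0.446 g × (934 mL / 100 mL) = 4.17 g
potassium chloride: 0.819 g × (934 mL / 100 mL) = 7.65 g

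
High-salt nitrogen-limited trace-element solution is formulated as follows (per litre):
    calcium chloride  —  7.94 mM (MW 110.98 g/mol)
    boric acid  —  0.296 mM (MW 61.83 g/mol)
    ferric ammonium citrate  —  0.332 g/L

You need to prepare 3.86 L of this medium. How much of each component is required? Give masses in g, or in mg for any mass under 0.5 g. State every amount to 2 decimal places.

Scale factor relative to 1 L: 3.86.
calcium chloride: 7.94 mmol/L × 110.98 g/mol × 3.86 L ÷ 1000 = 3.40 g
boric acid: 0.296 mmol/L × 61.83 mg/mmol × 3.86 L = 70.64 mg
ferric ammonium citrate: 0.332 g/L × 3.86 L = 1.28 g

calcium chloride 3.40 g; boric acid 70.64 mg; ferric ammonium citrate 1.28 g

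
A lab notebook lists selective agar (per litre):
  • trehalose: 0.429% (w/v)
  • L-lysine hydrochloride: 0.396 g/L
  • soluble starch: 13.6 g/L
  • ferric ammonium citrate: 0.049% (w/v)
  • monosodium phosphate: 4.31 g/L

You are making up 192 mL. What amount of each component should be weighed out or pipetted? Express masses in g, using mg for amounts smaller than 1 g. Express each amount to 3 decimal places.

trehalose 823.680 mg; L-lysine hydrochloride 76.032 mg; soluble starch 2.611 g; ferric ammonium citrate 94.080 mg; monosodium phosphate 827.520 mg

Target volume = 192 mL = 0.192 L.
trehalose: 0.429 g per 100 mL × 192 mL ÷ 100 = 0.82368 g = 823.680 mg
L-lysine hydrochloride: 0.396 g/L × 0.192 L = 0.076032 g = 76.032 mg
soluble starch: 13.6 g/L × 0.192 L = 2.611 g
ferric ammonium citrate: 0.049 g per 100 mL × 192 mL ÷ 100 = 0.09408 g = 94.080 mg
monosodium phosphate: 4.31 g/L × 0.192 L = 0.82752 g = 827.520 mg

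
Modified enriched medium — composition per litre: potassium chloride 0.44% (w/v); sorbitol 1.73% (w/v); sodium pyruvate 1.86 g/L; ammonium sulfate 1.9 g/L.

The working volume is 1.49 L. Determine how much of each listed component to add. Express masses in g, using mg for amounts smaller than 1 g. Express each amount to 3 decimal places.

potassium chloride 6.556 g; sorbitol 25.777 g; sodium pyruvate 2.771 g; ammonium sulfate 2.831 g

Working volume: 1.49 L.
potassium chloride: 0.44% w/v = 4.4 g/L → 4.4 × 1.49 L = 6.556 g
sorbitol: 1.73% w/v = 17.3 g/L → 17.3 × 1.49 L = 25.777 g
sodium pyruvate: 1.86 g/L × 1.49 L = 2.771 g
ammonium sulfate: 1.9 g/L × 1.49 L = 2.831 g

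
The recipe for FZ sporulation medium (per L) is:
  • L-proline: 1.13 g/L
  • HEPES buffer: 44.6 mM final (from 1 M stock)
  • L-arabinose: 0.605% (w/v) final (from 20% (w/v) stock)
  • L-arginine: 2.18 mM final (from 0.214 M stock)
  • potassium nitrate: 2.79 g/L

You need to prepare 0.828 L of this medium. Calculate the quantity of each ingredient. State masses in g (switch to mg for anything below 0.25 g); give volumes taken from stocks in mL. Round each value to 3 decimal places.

Working volume: 0.828 L.
L-proline: 1.13 g/L × 0.828 L = 0.936 g
HEPES buffer: dilute stock: 44.6 mM × 828 mL ÷ 1000 mM = 36.929 mL
L-arabinose: V = C2·V2/C1 = 0.605% ÷ 20% × 828 mL = 25.047 mL
L-arginine: dilute stock: 2.18 mM × 828 mL ÷ 214 mM = 8.435 mL
potassium nitrate: 2.79 g/L × 0.828 L = 2.310 g

L-proline 0.936 g; HEPES buffer 36.929 mL; L-arabinose 25.047 mL; L-arginine 8.435 mL; potassium nitrate 2.310 g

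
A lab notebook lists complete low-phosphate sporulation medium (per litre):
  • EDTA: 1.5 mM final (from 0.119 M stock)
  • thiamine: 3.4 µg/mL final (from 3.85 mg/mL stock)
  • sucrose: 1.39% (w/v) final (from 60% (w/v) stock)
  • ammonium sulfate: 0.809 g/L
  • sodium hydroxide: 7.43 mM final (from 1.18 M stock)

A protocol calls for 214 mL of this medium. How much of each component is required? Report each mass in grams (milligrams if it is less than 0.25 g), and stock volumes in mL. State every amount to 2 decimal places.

EDTA 2.70 mL; thiamine 0.19 mL; sucrose 4.96 mL; ammonium sulfate 173.13 mg; sodium hydroxide 1.35 mL

Working volume: 214 mL = 0.214 L.
EDTA: dilute stock: 1.5 mM × 214 mL ÷ 119 mM = 2.70 mL
thiamine: C1V1 = C2V2 → 3.4 µg/mL × 214 mL ÷ 3850 µg/mL = 0.19 mL
sucrose: C1V1 = C2V2 → 1.39% ÷ 60% × 214 mL = 4.96 mL
ammonium sulfate: 0.809 g/L × 0.214 L = 0.173126 g = 173.13 mg
sodium hydroxide: dilute stock: 7.43 mM × 214 mL ÷ 1180 mM = 1.35 mL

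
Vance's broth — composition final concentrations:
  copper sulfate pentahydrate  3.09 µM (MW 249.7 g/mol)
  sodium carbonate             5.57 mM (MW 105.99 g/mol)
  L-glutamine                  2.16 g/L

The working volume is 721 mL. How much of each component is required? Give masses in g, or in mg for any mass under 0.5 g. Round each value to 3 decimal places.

Working volume: 721 mL = 0.721 L.
copper sulfate pentahydrate: 3.09 µmol/L × 249.7 g/mol × 0.721 L ÷ 1000 = 0.556 mg
sodium carbonate: 5.57 mmol/L × 105.99 mg/mmol × 0.721 L = 425.653 mg
L-glutamine: 2.16 g/L × 0.721 L = 1.557 g

copper sulfate pentahydrate 0.556 mg; sodium carbonate 425.653 mg; L-glutamine 1.557 g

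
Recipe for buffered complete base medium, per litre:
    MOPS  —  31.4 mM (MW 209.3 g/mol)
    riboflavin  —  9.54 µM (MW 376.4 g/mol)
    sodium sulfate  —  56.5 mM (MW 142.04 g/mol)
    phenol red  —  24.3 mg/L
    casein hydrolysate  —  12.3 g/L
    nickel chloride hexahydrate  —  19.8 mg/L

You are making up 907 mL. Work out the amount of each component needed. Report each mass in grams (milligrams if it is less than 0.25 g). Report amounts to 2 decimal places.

Target volume = 907 mL = 0.907 L.
MOPS: 31.4 mmol/L × 209.3 g/mol × 0.907 L ÷ 1000 = 5.96 g
riboflavin: 9.54 µmol/L × 376.4 g/mol × 0.907 L ÷ 1000 = 3.26 mg
sodium sulfate: 56.5 mmol/L × 142.04 g/mol × 0.907 L ÷ 1000 = 7.28 g
phenol red: 24.3 mg/L × 0.907 L = 22.04 mg
casein hydrolysate: 12.3 g/L × 0.907 L = 11.16 g
nickel chloride hexahydrate: 19.8 mg/L × 0.907 L = 17.96 mg

MOPS 5.96 g; riboflavin 3.26 mg; sodium sulfate 7.28 g; phenol red 22.04 mg; casein hydrolysate 11.16 g; nickel chloride hexahydrate 17.96 mg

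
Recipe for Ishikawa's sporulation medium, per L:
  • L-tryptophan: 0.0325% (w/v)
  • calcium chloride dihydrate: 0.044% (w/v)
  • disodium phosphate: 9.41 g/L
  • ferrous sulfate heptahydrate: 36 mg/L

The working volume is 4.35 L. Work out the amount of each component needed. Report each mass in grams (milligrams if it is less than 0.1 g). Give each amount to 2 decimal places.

L-tryptophan 1.41 g; calcium chloride dihydrate 1.91 g; disodium phosphate 40.93 g; ferrous sulfate heptahydrate 0.16 g

Working volume: 4.35 L.
L-tryptophan: 0.0325 g per 100 mL × 4350 mL ÷ 100 = 1.41 g
calcium chloride dihydrate: 0.044% w/v = 0.44 g/L → 0.44 × 4.35 L = 1.91 g
disodium phosphate: 9.41 g/L × 4.35 L = 40.93 g
ferrous sulfate heptahydrate: 36 mg/L × 4.35 L = 156.6 mg = 0.16 g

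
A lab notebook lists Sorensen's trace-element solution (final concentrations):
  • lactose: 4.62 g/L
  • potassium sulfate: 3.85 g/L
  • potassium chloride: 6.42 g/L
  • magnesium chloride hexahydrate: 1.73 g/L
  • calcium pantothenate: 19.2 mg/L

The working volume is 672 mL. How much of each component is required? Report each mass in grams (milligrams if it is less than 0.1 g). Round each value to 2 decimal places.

Working volume: 672 mL = 0.672 L.
lactose: 4.62 g/L × 0.672 L = 3.10 g
potassium sulfate: 3.85 g/L × 0.672 L = 2.59 g
potassium chloride: 6.42 g/L × 0.672 L = 4.31 g
magnesium chloride hexahydrate: 1.73 g/L × 0.672 L = 1.16 g
calcium pantothenate: 19.2 mg/L × 0.672 L = 12.90 mg

lactose 3.10 g; potassium sulfate 2.59 g; potassium chloride 4.31 g; magnesium chloride hexahydrate 1.16 g; calcium pantothenate 12.90 mg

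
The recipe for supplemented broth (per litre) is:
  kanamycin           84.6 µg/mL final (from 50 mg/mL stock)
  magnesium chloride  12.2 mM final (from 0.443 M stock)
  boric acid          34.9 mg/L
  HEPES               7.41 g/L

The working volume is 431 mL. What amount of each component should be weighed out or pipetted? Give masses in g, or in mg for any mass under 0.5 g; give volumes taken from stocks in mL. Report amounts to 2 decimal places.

Target volume = 431 mL = 0.431 L.
kanamycin: dilute stock: 84.6 µg/mL × 431 mL ÷ 50000 µg/mL = 0.73 mL
magnesium chloride: C1V1 = C2V2 → 12.2 mM × 431 mL ÷ 443 mM = 11.87 mL
boric acid: 34.9 mg/L × 0.431 L = 15.04 mg
HEPES: 7.41 g/L × 0.431 L = 3.19 g

kanamycin 0.73 mL; magnesium chloride 11.87 mL; boric acid 15.04 mg; HEPES 3.19 g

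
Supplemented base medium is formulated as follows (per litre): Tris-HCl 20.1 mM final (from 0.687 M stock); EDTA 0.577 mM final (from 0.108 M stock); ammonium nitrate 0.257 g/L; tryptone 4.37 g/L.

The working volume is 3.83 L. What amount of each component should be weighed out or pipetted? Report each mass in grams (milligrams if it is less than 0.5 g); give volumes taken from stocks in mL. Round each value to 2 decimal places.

Tris-HCl 112.06 mL; EDTA 20.46 mL; ammonium nitrate 0.98 g; tryptone 16.74 g

Working volume: 3.83 L.
Tris-HCl: C1V1 = C2V2 → 20.1 mM × 3830 mL ÷ 687 mM = 112.06 mL
EDTA: dilute stock: 0.577 mM × 3830 mL ÷ 108 mM = 20.46 mL
ammonium nitrate: 0.257 g/L × 3.83 L = 0.98 g
tryptone: 4.37 g/L × 3.83 L = 16.74 g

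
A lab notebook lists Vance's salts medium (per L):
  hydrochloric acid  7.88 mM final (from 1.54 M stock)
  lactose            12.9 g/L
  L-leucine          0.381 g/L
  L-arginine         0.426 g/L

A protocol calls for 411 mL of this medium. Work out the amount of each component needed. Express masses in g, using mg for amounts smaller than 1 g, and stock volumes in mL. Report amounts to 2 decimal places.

Target volume = 411 mL = 0.411 L.
hydrochloric acid: V = C2·V2/C1 = 7.88 mM × 411 mL ÷ 1540 mM = 2.10 mL
lactose: 12.9 g/L × 0.411 L = 5.30 g
L-leucine: 0.381 g/L × 0.411 L = 0.156591 g = 156.59 mg
L-arginine: 0.426 g/L × 0.411 L = 0.175086 g = 175.09 mg

hydrochloric acid 2.10 mL; lactose 5.30 g; L-leucine 156.59 mg; L-arginine 175.09 mg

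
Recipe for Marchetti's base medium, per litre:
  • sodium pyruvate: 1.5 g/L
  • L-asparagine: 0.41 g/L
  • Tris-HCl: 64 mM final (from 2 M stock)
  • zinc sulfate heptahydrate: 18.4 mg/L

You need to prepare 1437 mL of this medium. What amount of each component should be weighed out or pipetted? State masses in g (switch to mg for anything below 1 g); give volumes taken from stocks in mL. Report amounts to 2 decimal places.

sodium pyruvate 2.16 g; L-asparagine 589.17 mg; Tris-HCl 45.98 mL; zinc sulfate heptahydrate 26.44 mg

Target volume = 1437 mL = 1.437 L.
sodium pyruvate: 1.5 g/L × 1.437 L = 2.16 g
L-asparagine: 0.41 g/L × 1.437 L = 0.58917 g = 589.17 mg
Tris-HCl: V = C2·V2/C1 = 64 mM × 1437 mL ÷ 2000 mM = 45.98 mL
zinc sulfate heptahydrate: 18.4 mg/L × 1.437 L = 26.44 mg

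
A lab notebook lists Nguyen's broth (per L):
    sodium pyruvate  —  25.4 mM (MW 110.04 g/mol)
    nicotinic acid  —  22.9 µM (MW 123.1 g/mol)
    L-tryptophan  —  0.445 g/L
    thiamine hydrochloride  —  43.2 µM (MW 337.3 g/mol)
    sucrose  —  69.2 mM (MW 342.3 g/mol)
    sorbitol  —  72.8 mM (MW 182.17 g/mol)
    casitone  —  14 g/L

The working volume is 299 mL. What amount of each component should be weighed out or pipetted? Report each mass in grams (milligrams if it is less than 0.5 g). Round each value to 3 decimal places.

sodium pyruvate 0.836 g; nicotinic acid 0.843 mg; L-tryptophan 133.055 mg; thiamine hydrochloride 4.357 mg; sucrose 7.082 g; sorbitol 3.965 g; casitone 4.186 g

Scale factor relative to 1 L: 0.299.
sodium pyruvate: 25.4 mmol/L × 110.04 g/mol × 0.299 L ÷ 1000 = 0.836 g
nicotinic acid: 22.9 µmol/L × 123.1 g/mol × 0.299 L ÷ 1000 = 0.843 mg
L-tryptophan: 0.445 g/L × 0.299 L = 0.133055 g = 133.055 mg
thiamine hydrochloride: 43.2 µmol/L × 337.3 g/mol × 0.299 L ÷ 1000 = 4.357 mg
sucrose: 69.2 mmol/L × 342.3 g/mol × 0.299 L ÷ 1000 = 7.082 g
sorbitol: 72.8 mmol/L × 182.17 g/mol × 0.299 L ÷ 1000 = 3.965 g
casitone: 14 g/L × 0.299 L = 4.186 g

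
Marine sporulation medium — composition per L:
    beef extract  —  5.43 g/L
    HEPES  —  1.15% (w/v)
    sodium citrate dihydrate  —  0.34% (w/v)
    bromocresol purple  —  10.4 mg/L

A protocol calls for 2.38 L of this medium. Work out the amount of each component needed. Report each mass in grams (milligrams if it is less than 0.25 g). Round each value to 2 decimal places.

beef extract 12.92 g; HEPES 27.37 g; sodium citrate dihydrate 8.09 g; bromocresol purple 24.75 mg

Working volume: 2.38 L.
beef extract: 5.43 g/L × 2.38 L = 12.92 g
HEPES: 1.15 g per 100 mL × 2380 mL ÷ 100 = 27.37 g
sodium citrate dihydrate: 0.34 g per 100 mL × 2380 mL ÷ 100 = 8.09 g
bromocresol purple: 10.4 mg/L × 2.38 L = 24.75 mg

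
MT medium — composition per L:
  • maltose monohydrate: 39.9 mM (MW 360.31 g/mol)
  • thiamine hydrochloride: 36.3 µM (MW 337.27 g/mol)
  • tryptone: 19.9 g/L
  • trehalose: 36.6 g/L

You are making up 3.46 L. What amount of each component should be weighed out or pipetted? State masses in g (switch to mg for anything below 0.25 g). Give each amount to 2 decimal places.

Scale factor relative to 1 L: 3.46.
maltose monohydrate: 39.9 mmol/L × 360.31 g/mol × 3.46 L ÷ 1000 = 49.74 g
thiamine hydrochloride: 36.3 µmol/L × 337.27 g/mol × 3.46 L ÷ 1000 = 42.36 mg
tryptone: 19.9 g/L × 3.46 L = 68.85 g
trehalose: 36.6 g/L × 3.46 L = 126.64 g

maltose monohydrate 49.74 g; thiamine hydrochloride 42.36 mg; tryptone 68.85 g; trehalose 126.64 g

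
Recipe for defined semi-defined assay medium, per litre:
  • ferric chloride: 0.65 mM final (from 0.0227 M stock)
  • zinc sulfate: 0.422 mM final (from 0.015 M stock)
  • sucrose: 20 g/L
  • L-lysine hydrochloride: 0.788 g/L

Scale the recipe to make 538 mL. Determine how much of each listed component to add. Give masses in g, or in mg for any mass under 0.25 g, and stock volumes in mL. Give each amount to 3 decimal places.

ferric chloride 15.405 mL; zinc sulfate 15.136 mL; sucrose 10.760 g; L-lysine hydrochloride 0.424 g

Scale factor relative to 1 L: 0.538.
ferric chloride: V = C2·V2/C1 = 0.65 mM × 538 mL ÷ 22.7 mM = 15.405 mL
zinc sulfate: V = C2·V2/C1 = 0.422 mM × 538 mL ÷ 15 mM = 15.136 mL
sucrose: 20 g/L × 0.538 L = 10.760 g
L-lysine hydrochloride: 0.788 g/L × 0.538 L = 0.424 g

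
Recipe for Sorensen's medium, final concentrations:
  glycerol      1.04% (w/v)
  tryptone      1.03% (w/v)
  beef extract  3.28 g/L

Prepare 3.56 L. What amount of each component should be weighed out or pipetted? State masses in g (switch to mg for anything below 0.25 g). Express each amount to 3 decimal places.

Scale factor relative to 1 L: 3.56.
glycerol: 1.04% w/v = 10.4 g/L → 10.4 × 3.56 L = 37.024 g
tryptone: 1.03% w/v = 10.3 g/L → 10.3 × 3.56 L = 36.668 g
beef extract: 3.28 g/L × 3.56 L = 11.677 g

glycerol 37.024 g; tryptone 36.668 g; beef extract 11.677 g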